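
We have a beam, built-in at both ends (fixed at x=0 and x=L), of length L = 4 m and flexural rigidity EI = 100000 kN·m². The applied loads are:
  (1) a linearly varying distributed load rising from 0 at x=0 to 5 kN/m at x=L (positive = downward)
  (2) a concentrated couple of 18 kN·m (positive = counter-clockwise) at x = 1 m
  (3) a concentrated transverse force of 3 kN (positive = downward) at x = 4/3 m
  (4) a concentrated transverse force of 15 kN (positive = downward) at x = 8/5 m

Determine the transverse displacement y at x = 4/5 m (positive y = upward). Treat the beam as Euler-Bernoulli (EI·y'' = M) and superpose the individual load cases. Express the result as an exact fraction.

y(4/5) = -118409/8437500000 m

Load 1 — triangular load w₀=5 kN/m (0→w₀ over full span):
  y_1 = -w₀x²(L-x)²(x+2L)/(120LEI) = -5·(4/5)²·(4-(4/5))²·((4/5)+2·4)/(120·4·100000) = -176/29296875 m
Load 2 — applied couple M₀=18 kN·m at a=1 m (b=L-a=3):
  y_2 = (R_Ax³/6 - M_Ax²/2)/EI  [x≤a] with R_A=81/16, M_A=-27/8 = ((81/16)·(4/5)³/6 - (-27/8)·(4/5)²/2)/100000 = 189/12500000 m
Load 3 — point force P=3 kN at a=4/3 m (b=L-a=8/3):
  y_3 = -Pb²x²(3aL-(3a+b)x)/(6L³EI)  [x≤a] = -3·(8/3)²·(4/5)²·(3·(4/3)·4-(3·(4/3)+(8/3))·(4/5))/(6·4³·100000) = -8/2109375 m
Load 4 — point force P=15 kN at a=8/5 m (b=L-a=12/5):
  y_4 = -Pb²x²(3aL-(3a+b)x)/(6L³EI)  [x≤a] = -15·(12/5)²·(4/5)²·(3·(8/5)·4-(3·(8/5)+(12/5))·(4/5))/(6·4³·100000) = -189/9765625 m
Superposition: y = Σ y_i = -118409/8437500000 m ≈ -0.000014 m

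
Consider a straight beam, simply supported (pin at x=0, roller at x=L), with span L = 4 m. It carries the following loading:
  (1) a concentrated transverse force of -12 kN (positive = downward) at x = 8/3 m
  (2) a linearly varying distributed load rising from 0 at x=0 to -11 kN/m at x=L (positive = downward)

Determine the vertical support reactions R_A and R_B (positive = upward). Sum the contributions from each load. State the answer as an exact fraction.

Load 1 — point force P=-12 kN at a=8/3 m (b=L-a=4/3):
  R_A = Pb/L = (-12)·(4/3)/4 = -4 kN
  R_B = Pa/L = (-12)·(8/3)/4 = -8 kN
Load 2 — triangular load w₀=-11 kN/m (0→w₀ over full span):
  R_A = w₀L/6 = (-11)·4/6 = -22/3 kN
  R_B = w₀L/3 = (-11)·4/3 = -44/3 kN
Superposition: R_A = -34/3 kN, R_B = -68/3 kN

R_A = -34/3 kN, R_B = -68/3 kN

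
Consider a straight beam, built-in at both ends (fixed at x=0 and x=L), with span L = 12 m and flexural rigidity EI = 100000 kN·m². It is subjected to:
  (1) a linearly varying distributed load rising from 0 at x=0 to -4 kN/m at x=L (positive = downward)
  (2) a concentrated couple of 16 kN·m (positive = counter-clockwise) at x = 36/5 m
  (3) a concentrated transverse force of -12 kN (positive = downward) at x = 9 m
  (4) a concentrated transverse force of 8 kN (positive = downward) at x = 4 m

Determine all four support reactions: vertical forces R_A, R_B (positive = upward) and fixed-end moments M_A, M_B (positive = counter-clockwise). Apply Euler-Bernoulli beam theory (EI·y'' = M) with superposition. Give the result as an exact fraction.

Load 1 — triangular load w₀=-4 kN/m (0→w₀ over full span):
  R_A = 3w₀L/20 = 3·(-4)·12/20 = -36/5 kN
  M_A = w₀L²/30 = (-4)·12²/30 = -96/5 kN·m
  R_B = 7w₀L/20 = 7·(-4)·12/20 = -84/5 kN
  M_B = -w₀L²/20 = -(-4)·12²/20 = 144/5 kN·m
Load 2 — applied couple M₀=16 kN·m at a=36/5 m (b=L-a=24/5):
  R_A = 6M₀ab/L³ = 6·16·(36/5)·(24/5)/12³ = 48/25 kN
  M_A = M₀b(2a-b)/L² = 16·(24/5)·(2·(36/5)-(24/5))/12² = 128/25 kN·m
  R_B = -6M₀ab/L³ = -6·16·(36/5)·(24/5)/12³ = -48/25 kN
  M_B = M₀a(2b-a)/L² = 16·(36/5)·(2·(24/5)-(36/5))/12² = 48/25 kN·m
Load 3 — point force P=-12 kN at a=9 m (b=L-a=3):
  R_A = Pb²(3a+b)/L³ = (-12)·3²·(3·9+3)/12³ = -15/8 kN
  M_A = Pab²/L² = (-12)·9·3²/12² = -27/4 kN·m
  R_B = Pa²(a+3b)/L³ = (-12)·9²·(9+3·3)/12³ = -81/8 kN
  M_B = -Pa²b/L² = -(-12)·9²·3/12² = 81/4 kN·m
Load 4 — point force P=8 kN at a=4 m (b=L-a=8):
  R_A = Pb²(3a+b)/L³ = 8·8²·(3·4+8)/12³ = 160/27 kN
  M_A = Pab²/L² = 8·4·8²/12² = 128/9 kN·m
  R_B = Pa²(a+3b)/L³ = 8·4²·(4+3·8)/12³ = 56/27 kN
  M_B = -Pa²b/L² = -8·4²·8/12² = -64/9 kN·m
Superposition: R_A = -6637/5400 kN, M_A = -5947/900 kN·m, R_B = -144563/5400 kN, M_B = 39473/900 kN·m

R_A = -6637/5400 kN, M_A = -5947/900 kN·m, R_B = -144563/5400 kN, M_B = 39473/900 kN·m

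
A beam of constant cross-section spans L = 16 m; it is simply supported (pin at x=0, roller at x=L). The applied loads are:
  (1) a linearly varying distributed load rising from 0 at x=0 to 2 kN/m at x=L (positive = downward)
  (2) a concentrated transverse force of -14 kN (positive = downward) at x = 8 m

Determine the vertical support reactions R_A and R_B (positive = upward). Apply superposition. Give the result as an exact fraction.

Load 1 — triangular load w₀=2 kN/m (0→w₀ over full span):
  R_A = w₀L/6 = 2·16/6 = 16/3 kN
  R_B = w₀L/3 = 2·16/3 = 32/3 kN
Load 2 — point force P=-14 kN at a=8 m (b=L-a=8):
  R_A = Pb/L = (-14)·8/16 = -7 kN
  R_B = Pa/L = (-14)·8/16 = -7 kN
Superposition: R_A = -5/3 kN, R_B = 11/3 kN

R_A = -5/3 kN, R_B = 11/3 kN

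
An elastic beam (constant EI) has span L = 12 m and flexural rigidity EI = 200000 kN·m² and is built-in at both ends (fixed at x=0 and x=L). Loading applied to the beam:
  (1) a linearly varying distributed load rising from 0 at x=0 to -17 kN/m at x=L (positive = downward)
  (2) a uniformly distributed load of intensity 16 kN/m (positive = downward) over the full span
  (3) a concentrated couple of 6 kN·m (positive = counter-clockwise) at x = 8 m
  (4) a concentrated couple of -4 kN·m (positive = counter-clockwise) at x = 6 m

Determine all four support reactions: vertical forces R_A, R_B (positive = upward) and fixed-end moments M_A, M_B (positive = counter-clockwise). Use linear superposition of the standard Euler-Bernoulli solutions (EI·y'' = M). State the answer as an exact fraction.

Load 1 — triangular load w₀=-17 kN/m (0→w₀ over full span):
  R_A = 3w₀L/20 = 3·(-17)·12/20 = -153/5 kN
  M_A = w₀L²/30 = (-17)·12²/30 = -408/5 kN·m
  R_B = 7w₀L/20 = 7·(-17)·12/20 = -357/5 kN
  M_B = -w₀L²/20 = -(-17)·12²/20 = 612/5 kN·m
Load 2 — uniform load w=16 kN/m over full span:
  R_A = wL/2 = 16·12/2 = 96 kN
  M_A = wL²/12 = 16·12²/12 = 192 kN·m
  R_B = wL/2 = 16·12/2 = 96 kN
  M_B = -wL²/12 = -16·12²/12 = -192 kN·m
Load 3 — applied couple M₀=6 kN·m at a=8 m (b=L-a=4):
  R_A = 6M₀ab/L³ = 6·6·8·4/12³ = 2/3 kN
  M_A = M₀b(2a-b)/L² = 6·4·(2·8-4)/12² = 2 kN·m
  R_B = -6M₀ab/L³ = -6·6·8·4/12³ = -2/3 kN
  M_B = M₀a(2b-a)/L² = 6·8·(2·4-8)/12² = 0 kN·m
Load 4 — applied couple M₀=-4 kN·m at a=6 m (b=L-a=6):
  R_A = 6M₀ab/L³ = 6·(-4)·6·6/12³ = -1/2 kN
  M_A = M₀b(2a-b)/L² = (-4)·6·(2·6-6)/12² = -1 kN·m
  R_B = -6M₀ab/L³ = -6·(-4)·6·6/12³ = 1/2 kN
  M_B = M₀a(2b-a)/L² = (-4)·6·(2·6-6)/12² = -1 kN·m
Superposition: R_A = 1967/30 kN, M_A = 557/5 kN·m, R_B = 733/30 kN, M_B = -353/5 kN·m

R_A = 1967/30 kN, M_A = 557/5 kN·m, R_B = 733/30 kN, M_B = -353/5 kN·m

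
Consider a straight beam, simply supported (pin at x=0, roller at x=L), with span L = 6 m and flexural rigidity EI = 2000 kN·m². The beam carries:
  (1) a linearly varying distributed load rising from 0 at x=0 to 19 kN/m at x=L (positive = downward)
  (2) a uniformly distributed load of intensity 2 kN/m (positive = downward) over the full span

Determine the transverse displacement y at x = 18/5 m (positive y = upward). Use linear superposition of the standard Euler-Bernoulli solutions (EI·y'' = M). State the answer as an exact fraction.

y(18/5) = -366471/3906250 m

Load 1 — triangular load w₀=19 kN/m (0→w₀ over full span):
  y_1 = -w₀x(7L⁴-10L²x²+3x⁴)/(360LEI) = -19·(18/5)·(7·6⁴-10·6²·(18/5)²+3·(18/5)⁴)/(360·6·2000) = -151848/1953125 m
Load 2 — uniform load w=2 kN/m over full span:
  y_2 = -wx(L³-2Lx²+x³)/(24EI) = -2·(18/5)·(6³-2·6·(18/5)²+(18/5)³)/(24·2000) = -2511/156250 m
Superposition: y = Σ y_i = -366471/3906250 m ≈ -0.093817 m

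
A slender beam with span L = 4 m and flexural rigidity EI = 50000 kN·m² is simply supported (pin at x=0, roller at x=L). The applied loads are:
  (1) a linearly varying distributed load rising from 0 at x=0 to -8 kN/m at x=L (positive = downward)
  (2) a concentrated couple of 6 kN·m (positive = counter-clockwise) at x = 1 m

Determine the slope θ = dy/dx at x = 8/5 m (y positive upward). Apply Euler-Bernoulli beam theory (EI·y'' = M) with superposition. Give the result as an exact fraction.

θ(8/5) = 106763/1125000000 rad

Load 1 — triangular load w₀=-8 kN/m (0→w₀ over full span):
  θ_1 = -w₀(7L⁴-30L²x²+15x⁴)/(360LEI) = -(-8)·(7·4⁴-30·4²·(8/5)²+15·(8/5)⁴)/(360·4·50000) = 1292/17578125 rad
Load 2 — applied couple M₀=6 kN·m at a=1 m (b=L-a=3):
  θ_2 = (M₀x²/(2L)-M₀(x-a)+C₁)/EI  [x>a] with C₁=M₀(3b²-L²)/(6L)=11/4 = (6·(8/5)²/(2·4)-6·((8/5)-1)+(11/4))/50000 = 107/5000000 rad
Superposition: θ = Σ θ_i = 106763/1125000000 rad ≈ 0.000095 rad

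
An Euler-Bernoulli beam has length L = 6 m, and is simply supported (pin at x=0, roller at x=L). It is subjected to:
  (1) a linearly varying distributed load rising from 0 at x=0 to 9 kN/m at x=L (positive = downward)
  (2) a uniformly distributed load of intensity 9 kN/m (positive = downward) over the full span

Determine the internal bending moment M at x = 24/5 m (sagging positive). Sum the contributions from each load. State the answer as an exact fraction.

M(24/5) = 5184/125 kN·m

Load 1 — triangular load w₀=9 kN/m (0→w₀ over full span):
  M_1 = w₀Lx/6 - w₀x³/(6L) = 9·6·(24/5)/6 - 9·(24/5)³/(6·6) = 1944/125 kN·m
Load 2 — uniform load w=9 kN/m over full span:
  M_2 = wx(L-x)/2 = 9·(24/5)·(6-(24/5))/2 = 648/25 kN·m
Superposition: M = Σ M_i = 5184/125 kN·m ≈ 41.472000 kN·m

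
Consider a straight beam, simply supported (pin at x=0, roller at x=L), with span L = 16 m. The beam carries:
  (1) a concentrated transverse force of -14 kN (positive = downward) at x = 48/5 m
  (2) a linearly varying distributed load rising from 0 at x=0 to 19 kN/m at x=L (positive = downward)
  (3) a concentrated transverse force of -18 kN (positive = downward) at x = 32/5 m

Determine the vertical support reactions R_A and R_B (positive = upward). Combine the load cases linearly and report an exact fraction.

Load 1 — point force P=-14 kN at a=48/5 m (b=L-a=32/5):
  R_A = Pb/L = (-14)·(32/5)/16 = -28/5 kN
  R_B = Pa/L = (-14)·(48/5)/16 = -42/5 kN
Load 2 — triangular load w₀=19 kN/m (0→w₀ over full span):
  R_A = w₀L/6 = 19·16/6 = 152/3 kN
  R_B = w₀L/3 = 19·16/3 = 304/3 kN
Load 3 — point force P=-18 kN at a=32/5 m (b=L-a=48/5):
  R_A = Pb/L = (-18)·(48/5)/16 = -54/5 kN
  R_B = Pa/L = (-18)·(32/5)/16 = -36/5 kN
Superposition: R_A = 514/15 kN, R_B = 1286/15 kN

R_A = 514/15 kN, R_B = 1286/15 kN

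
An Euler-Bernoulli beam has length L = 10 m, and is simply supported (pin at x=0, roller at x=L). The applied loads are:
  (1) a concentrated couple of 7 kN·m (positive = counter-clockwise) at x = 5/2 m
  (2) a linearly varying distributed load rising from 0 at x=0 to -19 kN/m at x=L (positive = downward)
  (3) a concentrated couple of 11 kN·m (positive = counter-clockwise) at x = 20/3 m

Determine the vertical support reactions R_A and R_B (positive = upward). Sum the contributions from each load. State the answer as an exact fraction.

R_A = -448/15 kN, R_B = -977/15 kN

Load 1 — applied couple M₀=7 kN·m at a=5/2 m (b=L-a=15/2):
  R_A = M₀/L = 7/10 kN
  R_B = -M₀/L = -7/10 kN
Load 2 — triangular load w₀=-19 kN/m (0→w₀ over full span):
  R_A = w₀L/6 = (-19)·10/6 = -95/3 kN
  R_B = w₀L/3 = (-19)·10/3 = -190/3 kN
Load 3 — applied couple M₀=11 kN·m at a=20/3 m (b=L-a=10/3):
  R_A = M₀/L = 11/10 kN
  R_B = -M₀/L = -11/10 kN
Superposition: R_A = -448/15 kN, R_B = -977/15 kN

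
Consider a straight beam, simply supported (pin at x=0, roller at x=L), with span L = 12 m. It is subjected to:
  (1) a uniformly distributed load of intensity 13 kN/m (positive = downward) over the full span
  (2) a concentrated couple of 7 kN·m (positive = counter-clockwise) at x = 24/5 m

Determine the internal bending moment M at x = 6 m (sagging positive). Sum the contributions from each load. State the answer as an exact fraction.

Load 1 — uniform load w=13 kN/m over full span:
  M_1 = wx(L-x)/2 = 13·6·(12-6)/2 = 234 kN·m
Load 2 — applied couple M₀=7 kN·m at a=24/5 m (b=L-a=36/5):
  M_2 = M₀x/L - M₀  [x>a] = 7·6/12 - 7 = -7/2 kN·m
Superposition: M = Σ M_i = 461/2 kN·m ≈ 230.500000 kN·m

M(6) = 461/2 kN·m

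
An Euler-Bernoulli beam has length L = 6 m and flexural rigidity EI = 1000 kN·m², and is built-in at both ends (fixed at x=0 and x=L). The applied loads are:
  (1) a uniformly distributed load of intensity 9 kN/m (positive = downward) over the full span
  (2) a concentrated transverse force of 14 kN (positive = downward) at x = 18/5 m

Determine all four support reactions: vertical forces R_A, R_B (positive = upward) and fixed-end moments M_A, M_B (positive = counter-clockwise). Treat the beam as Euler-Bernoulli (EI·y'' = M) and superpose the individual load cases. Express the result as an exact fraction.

Load 1 — uniform load w=9 kN/m over full span:
  R_A = wL/2 = 9·6/2 = 27 kN
  M_A = wL²/12 = 9·6²/12 = 27 kN·m
  R_B = wL/2 = 9·6/2 = 27 kN
  M_B = -wL²/12 = -9·6²/12 = -27 kN·m
Load 2 — point force P=14 kN at a=18/5 m (b=L-a=12/5):
  R_A = Pb²(3a+b)/L³ = 14·(12/5)²·(3·(18/5)+(12/5))/6³ = 616/125 kN
  M_A = Pab²/L² = 14·(18/5)·(12/5)²/6² = 1008/125 kN·m
  R_B = Pa²(a+3b)/L³ = 14·(18/5)²·((18/5)+3·(12/5))/6³ = 1134/125 kN
  M_B = -Pa²b/L² = -14·(18/5)²·(12/5)/6² = -1512/125 kN·m
Superposition: R_A = 3991/125 kN, M_A = 4383/125 kN·m, R_B = 4509/125 kN, M_B = -4887/125 kN·m

R_A = 3991/125 kN, M_A = 4383/125 kN·m, R_B = 4509/125 kN, M_B = -4887/125 kN·m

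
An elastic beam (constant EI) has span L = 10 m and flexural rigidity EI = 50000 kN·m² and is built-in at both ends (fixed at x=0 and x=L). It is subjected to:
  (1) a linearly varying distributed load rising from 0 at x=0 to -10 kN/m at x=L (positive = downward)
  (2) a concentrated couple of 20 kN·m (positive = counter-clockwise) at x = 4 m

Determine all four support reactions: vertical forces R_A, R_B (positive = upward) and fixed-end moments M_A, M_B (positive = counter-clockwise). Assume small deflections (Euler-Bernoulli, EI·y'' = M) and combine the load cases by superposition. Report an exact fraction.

Load 1 — triangular load w₀=-10 kN/m (0→w₀ over full span):
  R_A = 3w₀L/20 = 3·(-10)·10/20 = -15 kN
  M_A = w₀L²/30 = (-10)·10²/30 = -100/3 kN·m
  R_B = 7w₀L/20 = 7·(-10)·10/20 = -35 kN
  M_B = -w₀L²/20 = -(-10)·10²/20 = 50 kN·m
Load 2 — applied couple M₀=20 kN·m at a=4 m (b=L-a=6):
  R_A = 6M₀ab/L³ = 6·20·4·6/10³ = 72/25 kN
  M_A = M₀b(2a-b)/L² = 20·6·(2·4-6)/10² = 12/5 kN·m
  R_B = -6M₀ab/L³ = -6·20·4·6/10³ = -72/25 kN
  M_B = M₀a(2b-a)/L² = 20·4·(2·6-4)/10² = 32/5 kN·m
Superposition: R_A = -303/25 kN, M_A = -464/15 kN·m, R_B = -947/25 kN, M_B = 282/5 kN·m

R_A = -303/25 kN, M_A = -464/15 kN·m, R_B = -947/25 kN, M_B = 282/5 kN·m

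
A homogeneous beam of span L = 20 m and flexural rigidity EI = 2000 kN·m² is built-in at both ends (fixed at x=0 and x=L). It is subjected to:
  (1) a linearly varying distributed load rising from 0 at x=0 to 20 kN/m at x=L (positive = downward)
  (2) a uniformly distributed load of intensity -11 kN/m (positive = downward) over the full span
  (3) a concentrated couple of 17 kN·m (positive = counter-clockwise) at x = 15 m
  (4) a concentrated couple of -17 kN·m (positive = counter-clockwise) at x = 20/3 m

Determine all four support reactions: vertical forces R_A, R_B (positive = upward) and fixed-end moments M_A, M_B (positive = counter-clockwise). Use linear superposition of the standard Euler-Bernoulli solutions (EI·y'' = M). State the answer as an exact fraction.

Load 1 — triangular load w₀=20 kN/m (0→w₀ over full span):
  R_A = 3w₀L/20 = 3·20·20/20 = 60 kN
  M_A = w₀L²/30 = 20·20²/30 = 800/3 kN·m
  R_B = 7w₀L/20 = 7·20·20/20 = 140 kN
  M_B = -w₀L²/20 = -20·20²/20 = -400 kN·m
Load 2 — uniform load w=-11 kN/m over full span:
  R_A = wL/2 = (-11)·20/2 = -110 kN
  M_A = wL²/12 = (-11)·20²/12 = -1100/3 kN·m
  R_B = wL/2 = (-11)·20/2 = -110 kN
  M_B = -wL²/12 = -(-11)·20²/12 = 1100/3 kN·m
Load 3 — applied couple M₀=17 kN·m at a=15 m (b=L-a=5):
  R_A = 6M₀ab/L³ = 6·17·15·5/20³ = 153/160 kN
  M_A = M₀b(2a-b)/L² = 17·5·(2·15-5)/20² = 85/16 kN·m
  R_B = -6M₀ab/L³ = -6·17·15·5/20³ = -153/160 kN
  M_B = M₀a(2b-a)/L² = 17·15·(2·5-15)/20² = -51/16 kN·m
Load 4 — applied couple M₀=-17 kN·m at a=20/3 m (b=L-a=40/3):
  R_A = 6M₀ab/L³ = 6·(-17)·(20/3)·(40/3)/20³ = -17/15 kN
  M_A = M₀b(2a-b)/L² = (-17)·(40/3)·(2·(20/3)-(40/3))/20² = 0 kN·m
  R_B = -6M₀ab/L³ = -6·(-17)·(20/3)·(40/3)/20³ = 17/15 kN
  M_B = M₀a(2b-a)/L² = (-17)·(20/3)·(2·(40/3)-(20/3))/20² = -17/3 kN·m
Superposition: R_A = -4817/96 kN, M_A = -1515/16 kN·m, R_B = 2897/96 kN, M_B = -675/16 kN·m

R_A = -4817/96 kN, M_A = -1515/16 kN·m, R_B = 2897/96 kN, M_B = -675/16 kN·m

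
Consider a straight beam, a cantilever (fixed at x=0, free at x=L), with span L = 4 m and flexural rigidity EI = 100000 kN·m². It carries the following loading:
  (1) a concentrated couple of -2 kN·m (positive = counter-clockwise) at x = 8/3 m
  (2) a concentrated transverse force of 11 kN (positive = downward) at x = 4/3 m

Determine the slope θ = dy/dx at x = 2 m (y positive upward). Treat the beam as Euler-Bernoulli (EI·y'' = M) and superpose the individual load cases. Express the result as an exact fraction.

θ(2) = -31/225000 rad

Load 1 — applied couple M₀=-2 kN·m at a=8/3 m (b=L-a=4/3):
  θ_1 = M₀x/EI  [x≤a] = (-2)·2/100000 = -1/25000 rad
Load 2 — point force P=11 kN at a=4/3 m (b=L-a=8/3):
  θ_2 = -Pa²/(2EI)  [x>a] = -11·(4/3)²/(2·100000) = -11/112500 rad
Superposition: θ = Σ θ_i = -31/225000 rad ≈ -0.000138 rad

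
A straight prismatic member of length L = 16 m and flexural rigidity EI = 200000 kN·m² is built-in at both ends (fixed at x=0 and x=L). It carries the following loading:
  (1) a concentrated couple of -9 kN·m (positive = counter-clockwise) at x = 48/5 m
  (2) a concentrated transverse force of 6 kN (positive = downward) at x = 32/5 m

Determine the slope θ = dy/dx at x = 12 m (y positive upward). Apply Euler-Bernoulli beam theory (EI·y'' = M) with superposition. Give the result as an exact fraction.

Load 1 — applied couple M₀=-9 kN·m at a=48/5 m (b=L-a=32/5):
  θ_1 = (R_Ax²/2 - M_Ax - M₀(x-a))/EI  [x>a] with R_A=-81/100, M_A=-72/25 = ((-81/100)·12²/2 - (-72/25)·12 - (-9)·(12-(48/5)))/200000 = -27/2500000 rad
Load 2 — point force P=6 kN at a=32/5 m (b=L-a=48/5):
  θ_2 = Pa²(L-x)(2bL-(3b+a)(L-x))/(2L³EI)  [x>a] = 6·(32/5)²·(16-12)·(2·(48/5)·16-(3·(48/5)+(32/5))·(16-12))/(2·16³·200000) = 39/390625 rad
Superposition: θ = Σ θ_i = 1113/12500000 rad ≈ 0.000089 rad

θ(12) = 1113/12500000 rad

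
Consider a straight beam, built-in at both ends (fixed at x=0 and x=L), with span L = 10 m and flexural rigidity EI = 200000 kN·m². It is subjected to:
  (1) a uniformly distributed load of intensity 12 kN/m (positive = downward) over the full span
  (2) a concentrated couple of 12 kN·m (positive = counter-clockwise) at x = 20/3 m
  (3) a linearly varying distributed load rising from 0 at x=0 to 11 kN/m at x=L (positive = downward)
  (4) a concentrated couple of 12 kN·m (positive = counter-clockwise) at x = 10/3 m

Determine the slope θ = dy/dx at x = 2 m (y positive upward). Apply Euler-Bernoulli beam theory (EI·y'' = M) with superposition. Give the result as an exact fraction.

θ(2) = -13/18750 rad

Load 1 — uniform load w=12 kN/m over full span:
  θ_1 = -wx(L-x)(L-2x)/(12EI) = -12·2·(10-2)·(10-2·2)/(12·200000) = -3/6250 rad
Load 2 — applied couple M₀=12 kN·m at a=20/3 m (b=L-a=10/3):
  θ_2 = (R_Ax²/2 - M_Ax)/EI  [x≤a] with R_A=8/5, M_A=4 = ((8/5)·2²/2 - 4·2)/200000 = -3/125000 rad
Load 3 — triangular load w₀=11 kN/m (0→w₀ over full span):
  θ_3 = -w₀(2x(L-x)(L-2x)(x+2L)+x²(L-x)²)/(120LEI) = -11·(2·2·(10-2)·(10-2·2)·(2+2·10)+2²·(10-2)²)/(120·10·200000) = -77/375000 rad
Load 4 — applied couple M₀=12 kN·m at a=10/3 m (b=L-a=20/3):
  θ_4 = (R_Ax²/2 - M_Ax)/EI  [x≤a] with R_A=8/5, M_A=0 = ((8/5)·2²/2 - 0·2)/200000 = 1/62500 rad
Superposition: θ = Σ θ_i = -13/18750 rad ≈ -0.000693 rad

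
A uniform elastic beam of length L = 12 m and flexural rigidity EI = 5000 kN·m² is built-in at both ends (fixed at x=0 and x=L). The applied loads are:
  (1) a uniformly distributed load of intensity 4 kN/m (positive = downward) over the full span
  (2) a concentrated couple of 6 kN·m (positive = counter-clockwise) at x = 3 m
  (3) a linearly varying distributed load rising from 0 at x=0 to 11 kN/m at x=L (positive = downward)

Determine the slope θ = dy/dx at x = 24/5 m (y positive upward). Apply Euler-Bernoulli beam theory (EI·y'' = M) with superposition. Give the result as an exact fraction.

Load 1 — uniform load w=4 kN/m over full span:
  θ_1 = -wx(L-x)(L-2x)/(12EI) = -4·(24/5)·(12-(24/5))·(12-2·(24/5))/(12·5000) = -432/78125 rad
Load 2 — applied couple M₀=6 kN·m at a=3 m (b=L-a=9):
  θ_2 = (R_Ax²/2 - M_Ax - M₀(x-a))/EI  [x>a] with R_A=9/16, M_A=-9/8 = ((9/16)·(24/5)²/2 - (-9/8)·(24/5) - 6·((24/5)-3))/5000 = 27/125000 rad
Load 3 — triangular load w₀=11 kN/m (0→w₀ over full span):
  θ_3 = -w₀(2x(L-x)(L-2x)(x+2L)+x²(L-x)²)/(120LEI) = -11·(2·(24/5)·(12-(24/5))·(12-2·(24/5))·((24/5)+2·12)+(24/5)²·(12-(24/5))²)/(120·12·5000) = -3564/390625 rad
Superposition: θ = Σ θ_i = -45117/3125000 rad ≈ -0.014437 rad

θ(24/5) = -45117/3125000 rad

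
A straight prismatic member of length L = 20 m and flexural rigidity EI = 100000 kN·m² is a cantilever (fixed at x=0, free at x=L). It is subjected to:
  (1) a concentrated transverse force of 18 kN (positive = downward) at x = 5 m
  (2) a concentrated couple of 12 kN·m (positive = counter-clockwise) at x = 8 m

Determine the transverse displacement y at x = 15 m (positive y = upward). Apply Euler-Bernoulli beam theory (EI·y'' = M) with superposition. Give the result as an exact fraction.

Load 1 — point force P=18 kN at a=5 m (b=L-a=15):
  y_1 = -Pa²(3x-a)/(6EI)  [x>a] = -18·5²·(3·15-5)/(6·100000) = -3/100 m
Load 2 — applied couple M₀=12 kN·m at a=8 m (b=L-a=12):
  y_2 = M₀a(2x-a)/(2EI)  [x>a] = 12·8·(2·15-8)/(2·100000) = 33/3125 m
Superposition: y = Σ y_i = -243/12500 m ≈ -0.019440 m

y(15) = -243/12500 m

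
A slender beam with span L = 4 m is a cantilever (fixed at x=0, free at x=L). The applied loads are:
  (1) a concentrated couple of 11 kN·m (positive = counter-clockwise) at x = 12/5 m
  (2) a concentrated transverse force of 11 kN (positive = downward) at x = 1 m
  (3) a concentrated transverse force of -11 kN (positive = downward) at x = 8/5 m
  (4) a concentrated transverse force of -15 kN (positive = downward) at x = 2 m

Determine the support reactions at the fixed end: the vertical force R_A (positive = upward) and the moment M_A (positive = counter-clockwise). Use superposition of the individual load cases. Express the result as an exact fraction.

Load 1 — applied couple M₀=11 kN·m at a=12/5 m (b=L-a=8/5):
  R_A = 0 kN
  M_A = -M₀ = -11 kN·m
Load 2 — point force P=11 kN at a=1 m (b=L-a=3):
  R_A = P = 11 kN
  M_A = Pa = 11·1 = 11 kN·m
Load 3 — point force P=-11 kN at a=8/5 m (b=L-a=12/5):
  R_A = P = (-11) = -11 kN
  M_A = Pa = (-11)·(8/5) = -88/5 kN·m
Load 4 — point force P=-15 kN at a=2 m (b=L-a=2):
  R_A = P = (-15) = -15 kN
  M_A = Pa = (-15)·2 = -30 kN·m
Superposition: R_A = -15 kN, M_A = -238/5 kN·m

R_A = -15 kN, M_A = -238/5 kN·m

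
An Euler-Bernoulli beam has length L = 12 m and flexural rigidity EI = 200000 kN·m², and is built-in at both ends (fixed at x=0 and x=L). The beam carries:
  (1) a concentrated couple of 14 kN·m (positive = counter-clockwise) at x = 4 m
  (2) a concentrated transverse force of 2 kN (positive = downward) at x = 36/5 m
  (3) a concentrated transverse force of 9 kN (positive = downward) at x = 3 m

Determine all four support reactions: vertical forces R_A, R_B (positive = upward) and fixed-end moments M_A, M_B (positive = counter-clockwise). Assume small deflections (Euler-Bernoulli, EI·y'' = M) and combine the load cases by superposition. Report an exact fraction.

Load 1 — applied couple M₀=14 kN·m at a=4 m (b=L-a=8):
  R_A = 6M₀ab/L³ = 6·14·4·8/12³ = 14/9 kN
  M_A = M₀b(2a-b)/L² = 14·8·(2·4-8)/12² = 0 kN·m
  R_B = -6M₀ab/L³ = -6·14·4·8/12³ = -14/9 kN
  M_B = M₀a(2b-a)/L² = 14·4·(2·8-4)/12² = 14/3 kN·m
Load 2 — point force P=2 kN at a=36/5 m (b=L-a=24/5):
  R_A = Pb²(3a+b)/L³ = 2·(24/5)²·(3·(36/5)+(24/5))/12³ = 88/125 kN
  M_A = Pab²/L² = 2·(36/5)·(24/5)²/12² = 288/125 kN·m
  R_B = Pa²(a+3b)/L³ = 2·(36/5)²·((36/5)+3·(24/5))/12³ = 162/125 kN
  M_B = -Pa²b/L² = -2·(36/5)²·(24/5)/12² = -432/125 kN·m
Load 3 — point force P=9 kN at a=3 m (b=L-a=9):
  R_A = Pb²(3a+b)/L³ = 9·9²·(3·3+9)/12³ = 243/32 kN
  M_A = Pab²/L² = 9·3·9²/12² = 243/16 kN·m
  R_B = Pa²(a+3b)/L³ = 9·3²·(3+3·9)/12³ = 45/32 kN
  M_B = -Pa²b/L² = -9·3²·9/12² = -81/16 kN·m
Superposition: R_A = 354719/36000 kN, M_A = 34983/2000 kN·m, R_B = 41281/36000 kN, M_B = -23111/6000 kN·m

R_A = 354719/36000 kN, M_A = 34983/2000 kN·m, R_B = 41281/36000 kN, M_B = -23111/6000 kN·m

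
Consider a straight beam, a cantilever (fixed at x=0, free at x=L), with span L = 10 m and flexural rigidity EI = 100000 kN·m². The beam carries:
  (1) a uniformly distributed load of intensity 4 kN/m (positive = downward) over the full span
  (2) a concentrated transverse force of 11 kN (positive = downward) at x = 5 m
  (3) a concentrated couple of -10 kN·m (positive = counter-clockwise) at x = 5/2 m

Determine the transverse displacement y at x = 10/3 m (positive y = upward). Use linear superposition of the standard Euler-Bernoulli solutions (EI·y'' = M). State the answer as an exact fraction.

Load 1 — uniform load w=4 kN/m over full span:
  y_1 = -wx²(x²-4Lx+6L²)/(24EI) = -4·(10/3)²·((10/3)²-4·10·(10/3)+6·10²)/(24·100000) = -43/4860 m
Load 2 — point force P=11 kN at a=5 m (b=L-a=5):
  y_2 = -Px²(3a-x)/(6EI)  [x≤a] = -11·(10/3)²·(3·5-(10/3))/(6·100000) = -77/32400 m
Load 3 — applied couple M₀=-10 kN·m at a=5/2 m (b=L-a=15/2):
  y_3 = M₀a(2x-a)/(2EI)  [x>a] = (-10)·(5/2)·(2·(10/3)-(5/2))/(2·100000) = -1/1920 m
Superposition: y = Σ y_i = -9133/777600 m ≈ -0.011745 m

y(10/3) = -9133/777600 m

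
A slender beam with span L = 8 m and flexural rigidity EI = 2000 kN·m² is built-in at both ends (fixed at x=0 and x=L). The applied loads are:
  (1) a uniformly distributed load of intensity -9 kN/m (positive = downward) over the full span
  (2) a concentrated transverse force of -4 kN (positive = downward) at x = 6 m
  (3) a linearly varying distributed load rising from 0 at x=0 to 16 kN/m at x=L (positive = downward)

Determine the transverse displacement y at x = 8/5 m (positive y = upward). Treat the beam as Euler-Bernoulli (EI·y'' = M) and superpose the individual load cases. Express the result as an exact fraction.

Load 1 — uniform load w=-9 kN/m over full span:
  y_1 = -wx²(L-x)²/(24EI) = -(-9)·(8/5)²·(8-(8/5))²/(24·2000) = 1536/78125 m
Load 2 — point force P=-4 kN at a=6 m (b=L-a=2):
  y_2 = -Pb²x²(3aL-(3a+b)x)/(6L³EI)  [x≤a] = -(-4)·2²·(8/5)²·(3·6·8-(3·6+2)·(8/5))/(6·8³·2000) = 7/9375 m
Load 3 — triangular load w₀=16 kN/m (0→w₀ over full span):
  y_3 = -w₀x²(L-x)²(x+2L)/(120LEI) = -16·(8/5)²·(8-(8/5))²·((8/5)+2·8)/(120·8·2000) = -90112/5859375 m
Superposition: y = Σ y_i = 9821/1953125 m ≈ 0.005028 m

y(8/5) = 9821/1953125 m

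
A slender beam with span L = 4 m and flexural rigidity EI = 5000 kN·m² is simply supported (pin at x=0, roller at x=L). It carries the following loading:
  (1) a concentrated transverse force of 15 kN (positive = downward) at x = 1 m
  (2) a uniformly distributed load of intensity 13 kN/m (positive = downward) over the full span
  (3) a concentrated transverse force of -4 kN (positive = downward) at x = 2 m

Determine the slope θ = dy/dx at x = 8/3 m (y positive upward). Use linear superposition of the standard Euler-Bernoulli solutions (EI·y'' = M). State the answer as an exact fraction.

Load 1 — point force P=15 kN at a=1 m (b=L-a=3):
  θ_1 = -Pa(2L²-6Lx+3x²+a²)/(6LEI)  [x>a] = -15·1·(2·4²-6·4·(8/3)+3·(8/3)²+1²)/(6·4·5000) = 29/24000 rad
Load 2 — uniform load w=13 kN/m over full span:
  θ_2 = -w(L³-6Lx²+4x³)/(24EI) = -13·(4³-6·4·(8/3)²+4·(8/3)³)/(24·5000) = 169/50625 rad
Load 3 — point force P=-4 kN at a=2 m (b=L-a=2):
  θ_3 = -Pa(2L²-6Lx+3x²+a²)/(6LEI)  [x>a] = -(-4)·2·(2·4²-6·4·(8/3)+3·(8/3)²+2²)/(6·4·5000) = -1/2250 rad
Superposition: θ = Σ θ_i = 13291/3240000 rad ≈ 0.004102 rad

θ(8/3) = 13291/3240000 rad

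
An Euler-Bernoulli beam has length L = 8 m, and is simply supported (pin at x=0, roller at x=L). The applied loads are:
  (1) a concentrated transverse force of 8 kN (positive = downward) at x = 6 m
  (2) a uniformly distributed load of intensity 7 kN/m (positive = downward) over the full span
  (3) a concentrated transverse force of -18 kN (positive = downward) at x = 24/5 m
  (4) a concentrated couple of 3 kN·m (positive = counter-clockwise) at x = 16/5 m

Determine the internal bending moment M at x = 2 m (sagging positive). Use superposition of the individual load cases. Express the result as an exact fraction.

Load 1 — point force P=8 kN at a=6 m (b=L-a=2):
  M_1 = Pbx/L  [x≤a] = 8·2·2/8 = 4 kN·m
Load 2 — uniform load w=7 kN/m over full span:
  M_2 = wx(L-x)/2 = 7·2·(8-2)/2 = 42 kN·m
Load 3 — point force P=-18 kN at a=24/5 m (b=L-a=16/5):
  M_3 = Pbx/L  [x≤a] = (-18)·(16/5)·2/8 = -72/5 kN·m
Load 4 — applied couple M₀=3 kN·m at a=16/5 m (b=L-a=24/5):
  M_4 = M₀x/L  [x≤a] = 3·2/8 = 3/4 kN·m
Superposition: M = Σ M_i = 647/20 kN·m ≈ 32.350000 kN·m

M(2) = 647/20 kN·m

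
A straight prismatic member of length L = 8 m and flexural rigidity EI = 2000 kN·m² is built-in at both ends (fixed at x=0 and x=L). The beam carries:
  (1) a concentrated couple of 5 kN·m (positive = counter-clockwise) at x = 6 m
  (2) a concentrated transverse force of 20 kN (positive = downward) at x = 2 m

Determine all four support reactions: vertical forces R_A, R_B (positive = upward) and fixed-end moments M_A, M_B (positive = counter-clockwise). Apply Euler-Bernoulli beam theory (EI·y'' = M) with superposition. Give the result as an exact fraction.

R_A = 1125/64 kN, M_A = 385/16 kN·m, R_B = 155/64 kN, M_B = -135/16 kN·m

Load 1 — applied couple M₀=5 kN·m at a=6 m (b=L-a=2):
  R_A = 6M₀ab/L³ = 6·5·6·2/8³ = 45/64 kN
  M_A = M₀b(2a-b)/L² = 5·2·(2·6-2)/8² = 25/16 kN·m
  R_B = -6M₀ab/L³ = -6·5·6·2/8³ = -45/64 kN
  M_B = M₀a(2b-a)/L² = 5·6·(2·2-6)/8² = -15/16 kN·m
Load 2 — point force P=20 kN at a=2 m (b=L-a=6):
  R_A = Pb²(3a+b)/L³ = 20·6²·(3·2+6)/8³ = 135/8 kN
  M_A = Pab²/L² = 20·2·6²/8² = 45/2 kN·m
  R_B = Pa²(a+3b)/L³ = 20·2²·(2+3·6)/8³ = 25/8 kN
  M_B = -Pa²b/L² = -20·2²·6/8² = -15/2 kN·m
Superposition: R_A = 1125/64 kN, M_A = 385/16 kN·m, R_B = 155/64 kN, M_B = -135/16 kN·m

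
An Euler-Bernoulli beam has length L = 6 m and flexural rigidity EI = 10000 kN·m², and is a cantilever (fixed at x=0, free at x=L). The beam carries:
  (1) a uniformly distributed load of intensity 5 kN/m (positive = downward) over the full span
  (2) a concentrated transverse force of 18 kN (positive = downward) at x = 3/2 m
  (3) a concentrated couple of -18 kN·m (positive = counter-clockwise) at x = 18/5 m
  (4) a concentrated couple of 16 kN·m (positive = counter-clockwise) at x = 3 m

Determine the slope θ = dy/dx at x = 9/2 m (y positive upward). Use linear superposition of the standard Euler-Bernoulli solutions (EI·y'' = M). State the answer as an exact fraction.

θ(9/2) = -17139/800000 rad

Load 1 — uniform load w=5 kN/m over full span:
  θ_1 = -wx(x²-3Lx+3L²)/(6EI) = -5·(9/2)·((9/2)²-3·6·(9/2)+3·6²)/(6·10000) = -567/32000 rad
Load 2 — point force P=18 kN at a=3/2 m (b=L-a=9/2):
  θ_2 = -Pa²/(2EI)  [x>a] = -18·(3/2)²/(2·10000) = -81/40000 rad
Load 3 — applied couple M₀=-18 kN·m at a=18/5 m (b=L-a=12/5):
  θ_3 = M₀a/EI  [x>a] = (-18)·(18/5)/10000 = -81/12500 rad
Load 4 — applied couple M₀=16 kN·m at a=3 m (b=L-a=3):
  θ_4 = M₀a/EI  [x>a] = 16·3/10000 = 3/625 rad
Superposition: θ = Σ θ_i = -17139/800000 rad ≈ -0.021424 rad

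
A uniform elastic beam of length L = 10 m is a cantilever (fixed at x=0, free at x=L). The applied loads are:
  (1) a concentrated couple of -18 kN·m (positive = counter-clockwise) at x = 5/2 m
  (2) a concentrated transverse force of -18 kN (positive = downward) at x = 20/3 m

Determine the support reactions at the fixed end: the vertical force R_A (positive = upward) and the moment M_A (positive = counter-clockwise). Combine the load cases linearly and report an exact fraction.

R_A = -18 kN, M_A = -102 kN·m

Load 1 — applied couple M₀=-18 kN·m at a=5/2 m (b=L-a=15/2):
  R_A = 0 kN
  M_A = -M₀ = -(-18) = 18 kN·m
Load 2 — point force P=-18 kN at a=20/3 m (b=L-a=10/3):
  R_A = P = (-18) = -18 kN
  M_A = Pa = (-18)·(20/3) = -120 kN·m
Superposition: R_A = -18 kN, M_A = -102 kN·m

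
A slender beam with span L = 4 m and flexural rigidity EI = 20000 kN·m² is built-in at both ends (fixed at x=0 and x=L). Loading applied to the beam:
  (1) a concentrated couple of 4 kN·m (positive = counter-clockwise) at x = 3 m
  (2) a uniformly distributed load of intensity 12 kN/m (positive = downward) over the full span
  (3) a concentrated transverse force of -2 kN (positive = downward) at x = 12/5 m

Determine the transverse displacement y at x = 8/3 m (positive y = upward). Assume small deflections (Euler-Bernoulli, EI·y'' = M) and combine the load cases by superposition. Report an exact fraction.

y(8/3) = -8477/25312500 m

Load 1 — applied couple M₀=4 kN·m at a=3 m (b=L-a=1):
  y_1 = (R_Ax³/6 - M_Ax²/2)/EI  [x≤a] with R_A=9/8, M_A=5/4 = ((9/8)·(8/3)³/6 - (5/4)·(8/3)²/2)/20000 = -1/22500 m
Load 2 — uniform load w=12 kN/m over full span:
  y_2 = -wx²(L-x)²/(24EI) = -12·(8/3)²·(4-(8/3))²/(24·20000) = -16/50625 m
Load 3 — point force P=-2 kN at a=12/5 m (b=L-a=8/5):
  y_3 = -Pa²(L-x)²(3bL-(3b+a)(L-x))/(6L³EI)  [x>a] = -(-2)·(12/5)²·(4-(8/3))²·(3·(8/5)·4-(3·(8/5)+(12/5))·(4-(8/3)))/(6·4³·20000) = 2/78125 m
Superposition: y = Σ y_i = -8477/25312500 m ≈ -0.000335 m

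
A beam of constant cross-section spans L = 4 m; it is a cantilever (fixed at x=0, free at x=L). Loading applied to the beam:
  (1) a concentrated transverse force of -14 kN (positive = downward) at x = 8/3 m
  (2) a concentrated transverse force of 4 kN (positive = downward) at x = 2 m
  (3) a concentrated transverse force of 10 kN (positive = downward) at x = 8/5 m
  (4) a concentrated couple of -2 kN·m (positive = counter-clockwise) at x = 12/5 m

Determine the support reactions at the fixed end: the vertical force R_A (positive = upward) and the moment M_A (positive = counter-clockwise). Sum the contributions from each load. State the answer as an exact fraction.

Load 1 — point force P=-14 kN at a=8/3 m (b=L-a=4/3):
  R_A = P = (-14) = -14 kN
  M_A = Pa = (-14)·(8/3) = -112/3 kN·m
Load 2 — point force P=4 kN at a=2 m (b=L-a=2):
  R_A = P = 4 kN
  M_A = Pa = 4·2 = 8 kN·m
Load 3 — point force P=10 kN at a=8/5 m (b=L-a=12/5):
  R_A = P = 10 kN
  M_A = Pa = 10·(8/5) = 16 kN·m
Load 4 — applied couple M₀=-2 kN·m at a=12/5 m (b=L-a=8/5):
  R_A = 0 kN
  M_A = -M₀ = -(-2) = 2 kN·m
Superposition: R_A = 0 kN, M_A = -34/3 kN·m

R_A = 0 kN, M_A = -34/3 kN·m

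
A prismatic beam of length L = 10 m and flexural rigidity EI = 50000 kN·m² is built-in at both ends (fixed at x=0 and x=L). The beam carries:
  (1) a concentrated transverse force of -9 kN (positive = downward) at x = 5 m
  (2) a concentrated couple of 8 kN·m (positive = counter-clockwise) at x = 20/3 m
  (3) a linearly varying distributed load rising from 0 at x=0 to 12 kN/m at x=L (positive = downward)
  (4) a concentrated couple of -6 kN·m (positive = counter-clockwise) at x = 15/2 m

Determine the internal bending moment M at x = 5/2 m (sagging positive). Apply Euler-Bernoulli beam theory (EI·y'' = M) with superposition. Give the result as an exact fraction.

Load 1 — point force P=-9 kN at a=5 m (b=L-a=5):
  M_1 = Pb²(3a+b)x/L³ - Pab²/L²  [x≤a] = (-9)·5²·(3·5+5)·(5/2)/10³ - (-9)·5·5²/10² = 0 kN·m
Load 2 — applied couple M₀=8 kN·m at a=20/3 m (b=L-a=10/3):
  M_2 = R_Ax - M_A  [x≤a] with R_A=16/15, M_A=8/3 = (16/15)·(5/2) - (8/3) = 0 kN·m
Load 3 — triangular load w₀=12 kN/m (0→w₀ over full span):
  M_3 = 3w₀Lx/20 - w₀L²/30 - w₀x³/(6L) = 3·12·10·(5/2)/20 - 12·10²/30 - 12·(5/2)³/(6·10) = 15/8 kN·m
Load 4 — applied couple M₀=-6 kN·m at a=15/2 m (b=L-a=5/2):
  M_4 = R_Ax - M_A  [x≤a] with R_A=-27/40, M_A=-15/8 = (-27/40)·(5/2) - (-15/8) = 3/16 kN·m
Superposition: M = Σ M_i = 33/16 kN·m ≈ 2.062500 kN·m

M(5/2) = 33/16 kN·m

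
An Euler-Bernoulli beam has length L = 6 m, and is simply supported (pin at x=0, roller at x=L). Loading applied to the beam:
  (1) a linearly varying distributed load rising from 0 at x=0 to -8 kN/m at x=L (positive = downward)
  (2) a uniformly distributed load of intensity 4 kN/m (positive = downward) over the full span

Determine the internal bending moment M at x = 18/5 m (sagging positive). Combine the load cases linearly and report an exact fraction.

M(18/5) = -144/125 kN·m

Load 1 — triangular load w₀=-8 kN/m (0→w₀ over full span):
  M_1 = w₀Lx/6 - w₀x³/(6L) = (-8)·6·(18/5)/6 - (-8)·(18/5)³/(6·6) = -2304/125 kN·m
Load 2 — uniform load w=4 kN/m over full span:
  M_2 = wx(L-x)/2 = 4·(18/5)·(6-(18/5))/2 = 432/25 kN·m
Superposition: M = Σ M_i = -144/125 kN·m ≈ -1.152000 kN·m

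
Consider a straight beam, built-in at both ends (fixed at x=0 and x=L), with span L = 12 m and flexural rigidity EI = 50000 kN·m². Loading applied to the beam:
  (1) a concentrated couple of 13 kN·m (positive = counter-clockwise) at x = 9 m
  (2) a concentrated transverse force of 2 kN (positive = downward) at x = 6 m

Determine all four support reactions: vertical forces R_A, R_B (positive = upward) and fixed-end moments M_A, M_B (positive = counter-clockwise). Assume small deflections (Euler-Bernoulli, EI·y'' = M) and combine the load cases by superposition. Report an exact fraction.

R_A = 71/32 kN, M_A = 113/16 kN·m, R_B = -7/32 kN, M_B = -87/16 kN·m

Load 1 — applied couple M₀=13 kN·m at a=9 m (b=L-a=3):
  R_A = 6M₀ab/L³ = 6·13·9·3/12³ = 39/32 kN
  M_A = M₀b(2a-b)/L² = 13·3·(2·9-3)/12² = 65/16 kN·m
  R_B = -6M₀ab/L³ = -6·13·9·3/12³ = -39/32 kN
  M_B = M₀a(2b-a)/L² = 13·9·(2·3-9)/12² = -39/16 kN·m
Load 2 — point force P=2 kN at a=6 m (b=L-a=6):
  R_A = Pb²(3a+b)/L³ = 2·6²·(3·6+6)/12³ = 1 kN
  M_A = Pab²/L² = 2·6·6²/12² = 3 kN·m
  R_B = Pa²(a+3b)/L³ = 2·6²·(6+3·6)/12³ = 1 kN
  M_B = -Pa²b/L² = -2·6²·6/12² = -3 kN·m
Superposition: R_A = 71/32 kN, M_A = 113/16 kN·m, R_B = -7/32 kN, M_B = -87/16 kN·m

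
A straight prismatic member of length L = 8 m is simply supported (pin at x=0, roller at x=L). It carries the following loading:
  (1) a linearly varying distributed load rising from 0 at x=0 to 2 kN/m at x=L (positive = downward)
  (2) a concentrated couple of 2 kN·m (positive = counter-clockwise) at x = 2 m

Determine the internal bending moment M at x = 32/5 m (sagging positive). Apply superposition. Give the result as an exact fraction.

Load 1 — triangular load w₀=2 kN/m (0→w₀ over full span):
  M_1 = w₀Lx/6 - w₀x³/(6L) = 2·8·(32/5)/6 - 2·(32/5)³/(6·8) = 768/125 kN·m
Load 2 — applied couple M₀=2 kN·m at a=2 m (b=L-a=6):
  M_2 = M₀x/L - M₀  [x>a] = 2·(32/5)/8 - 2 = -2/5 kN·m
Superposition: M = Σ M_i = 718/125 kN·m ≈ 5.744000 kN·m

M(32/5) = 718/125 kN·m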